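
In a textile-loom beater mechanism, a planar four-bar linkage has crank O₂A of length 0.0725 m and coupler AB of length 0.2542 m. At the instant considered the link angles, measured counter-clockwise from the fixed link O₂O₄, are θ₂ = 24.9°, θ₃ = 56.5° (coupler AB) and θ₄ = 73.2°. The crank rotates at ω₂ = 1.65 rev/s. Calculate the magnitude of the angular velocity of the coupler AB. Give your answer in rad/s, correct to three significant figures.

ω₂ = 10.37 rad/s (from 1.65 rev/s).
Differentiating the loop-closure r₂e^{iθ₂}+r₃e^{iθ₃}=r₁+r₄e^{iθ₄} gives r₂ω₂e^{iθ₂}+r₃ω₃e^{iθ₃}=r₄ω₄e^{iθ₄}.
Eliminating the other unknown: ω₃ = r₂ω₂ sin(θ₄−θ₂) / [r₃ sin(θ₃−θ₄)].
Numerator sine = +0.74664; denominator sine = -0.28736.
Result = 0.0725·10.37·(+0.74664) / (0.2542·(-0.28736)) = -7.6826 rad/s; magnitude 7.6826 rad/s.

7.68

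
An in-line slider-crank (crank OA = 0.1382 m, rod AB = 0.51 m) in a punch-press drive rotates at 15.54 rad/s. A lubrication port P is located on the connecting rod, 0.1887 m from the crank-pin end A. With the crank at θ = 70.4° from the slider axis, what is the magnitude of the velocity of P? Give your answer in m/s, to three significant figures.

2.14

ω = 15.54 rad/s.  Crank-pin speed |V_A| = rω = 2.1476 m/s, perpendicular to OA.
Rod angle: sinφ = −(r/L) sinθ ⇒ φ = -14.790°; ω_rod = −rω cosθ/√(L²−r²sin²θ) = -1.461 rad/s.
V_P = V_A + ω_rod × AP, with AP = 0.1887 m along the rod.
Components: V_Px = −rω sinθ − a·ω_rod·sinφ = -2.0936 m/s;  V_Py = rω cosθ + a·ω_rod·cosφ = +0.45387 m/s.
|V_P| = √(V_Px² + V_Py²) = 2.1422 m/s.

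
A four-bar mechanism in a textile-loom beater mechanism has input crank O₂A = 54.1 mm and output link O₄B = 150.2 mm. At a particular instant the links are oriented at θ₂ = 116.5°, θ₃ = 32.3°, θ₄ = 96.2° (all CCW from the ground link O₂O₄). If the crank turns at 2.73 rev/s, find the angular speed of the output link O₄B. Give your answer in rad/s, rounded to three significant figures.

ω₂ = 17.15 rad/s (from 2.73 rev/s).
Differentiating the loop-closure r₂e^{iθ₂}+r₃e^{iθ₃}=r₁+r₄e^{iθ₄} gives r₂ω₂e^{iθ₂}+r₃ω₃e^{iθ₃}=r₄ω₄e^{iθ₄}.
Eliminating the other unknown: ω₄ = r₂ω₂ sin(θ₂−θ₃) / [r₄ sin(θ₄−θ₃)].
Numerator sine = +0.99488; denominator sine = +0.89803.
Result = 0.0541·17.15·(+0.99488) / (0.1502·(+0.89803)) = +6.8446 rad/s; magnitude 6.8446 rad/s.

6.84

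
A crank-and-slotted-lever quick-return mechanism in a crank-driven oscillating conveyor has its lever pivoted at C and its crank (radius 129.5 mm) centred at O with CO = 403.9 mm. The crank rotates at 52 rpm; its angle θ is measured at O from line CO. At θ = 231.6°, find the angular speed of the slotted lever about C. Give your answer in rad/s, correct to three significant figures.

ω = 5.445 rad/s (from 52 rpm).
Crank pin A relative to C: A = (d + r cosθ, r sinθ); lever angle φ = atan2(r sinθ, d + r cosθ).
Differentiating tanφ: φ̇ = rω(d cosθ + r)/(d² + r² + 2dr cosθ).
d² + r² + 2dr cosθ = |CA|² = 0.114927 m²;  d cosθ + r = -0.12138 m.
|ω_lever| = |0.1295·5.445·-0.12138| / 0.114927 = 0.74479 rad/s.

0.745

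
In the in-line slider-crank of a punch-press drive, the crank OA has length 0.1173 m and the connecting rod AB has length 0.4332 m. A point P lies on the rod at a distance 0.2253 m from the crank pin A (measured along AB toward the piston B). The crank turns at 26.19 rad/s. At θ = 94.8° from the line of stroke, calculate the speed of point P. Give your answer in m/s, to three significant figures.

3.03

ω = 26.19 rad/s.  Crank-pin speed |V_A| = rω = 3.0721 m/s, perpendicular to OA.
Rod angle: sinφ = −(r/L) sinθ ⇒ φ = -15.654°; ω_rod = −rω cosθ/√(L²−r²sin²θ) = +0.61627 rad/s.
V_P = V_A + ω_rod × AP, with AP = 0.2253 m along the rod.
Components: V_Px = −rω sinθ − a·ω_rod·sinφ = -3.0238 m/s;  V_Py = rω cosθ + a·ω_rod·cosφ = -0.12337 m/s.
|V_P| = √(V_Px² + V_Py²) = 3.0264 m/s.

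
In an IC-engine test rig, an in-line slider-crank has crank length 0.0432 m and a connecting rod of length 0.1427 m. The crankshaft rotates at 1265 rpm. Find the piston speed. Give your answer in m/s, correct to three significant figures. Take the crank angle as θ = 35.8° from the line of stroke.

ω = 2π·1265/60 = 132.5 rad/s
For an in-line slider-crank, x = r cosθ + √(L² − r² sin²θ), so v = −rω sinθ·[1 + r cosθ/√(L² − r² sin²θ)].
With r = 0.0432 m, L = 0.1427 m, θ = 35.8°: √(L² − r² sin²θ) = 0.14044 m.
v = −0.0432·132.5·0.58496·[1 + 0.0432·0.81106/0.14044] = -4.1827 m/s.
|v| = 4.1827 m/s.

4.18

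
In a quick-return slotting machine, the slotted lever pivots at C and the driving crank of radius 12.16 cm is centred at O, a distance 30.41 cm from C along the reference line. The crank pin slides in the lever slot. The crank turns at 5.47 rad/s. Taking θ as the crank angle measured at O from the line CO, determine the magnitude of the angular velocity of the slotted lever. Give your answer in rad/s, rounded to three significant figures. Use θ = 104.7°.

ω = 5.47 rad/s
Crank pin A relative to C: A = (d + r cosθ, r sinθ); lever angle φ = atan2(r sinθ, d + r cosθ).
Differentiating tanφ: φ̇ = rω(d cosθ + r)/(d² + r² + 2dr cosθ).
d² + r² + 2dr cosθ = |CA|² = 0.0884962 m²;  d cosθ + r = +0.044432 m.
|ω_lever| = |0.1216·5.47·+0.044432| / 0.0884962 = 0.33396 rad/s.

0.334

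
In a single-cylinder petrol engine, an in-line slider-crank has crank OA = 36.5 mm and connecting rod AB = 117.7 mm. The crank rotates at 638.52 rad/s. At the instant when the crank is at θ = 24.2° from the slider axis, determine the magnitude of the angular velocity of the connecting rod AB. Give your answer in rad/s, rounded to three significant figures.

182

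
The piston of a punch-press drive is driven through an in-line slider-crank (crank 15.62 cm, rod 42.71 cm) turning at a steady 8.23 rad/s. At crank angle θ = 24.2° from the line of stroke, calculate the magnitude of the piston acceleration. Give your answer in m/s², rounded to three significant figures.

12.3

ω = 8.23 rad/s
x(θ) = r cosθ + √(L² − r² sin²θ); with ω constant, a = ω²·d²x/dθ².
d²x/dθ² = −r cosθ − r²(cos2θ)/√u − r⁴ sin²2θ/(4u^{3/2}),  u = L² − r² sin²θ = 0.178315 m².
Substituting r = 0.1562 m, L = 0.4271 m, θ = 24.2°: d²x/dθ² = -0.18194 m.
a = ω²·d²x/dθ² = (8.23)²·(-0.18194) = -12.323 m/s²;  |a| = 12.323 m/s².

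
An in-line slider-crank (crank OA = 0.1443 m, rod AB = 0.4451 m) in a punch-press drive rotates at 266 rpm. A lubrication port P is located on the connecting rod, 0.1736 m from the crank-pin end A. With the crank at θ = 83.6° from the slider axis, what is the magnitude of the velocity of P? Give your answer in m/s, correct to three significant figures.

ω = 27.86 rad/s.  Crank-pin speed |V_A| = rω = 4.0195 m/s, perpendicular to OA.
Rod angle: sinφ = −(r/L) sinθ ⇒ φ = -18.795°; ω_rod = −rω cosθ/√(L²−r²sin²θ) = -1.0633 rad/s.
V_P = V_A + ω_rod × AP, with AP = 0.1736 m along the rod.
Components: V_Px = −rω sinθ − a·ω_rod·sinφ = -4.054 m/s;  V_Py = rω cosθ + a·ω_rod·cosφ = +0.2733 m/s.
|V_P| = √(V_Px² + V_Py²) = 4.0632 m/s.

4.06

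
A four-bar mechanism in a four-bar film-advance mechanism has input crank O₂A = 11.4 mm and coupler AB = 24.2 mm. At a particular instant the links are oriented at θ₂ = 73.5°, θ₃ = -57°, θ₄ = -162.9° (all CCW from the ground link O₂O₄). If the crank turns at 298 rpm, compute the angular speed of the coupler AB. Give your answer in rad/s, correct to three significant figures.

12.7

ω₂ = 31.21 rad/s (from 298 rpm).
Differentiating the loop-closure r₂e^{iθ₂}+r₃e^{iθ₃}=r₁+r₄e^{iθ₄} gives r₂ω₂e^{iθ₂}+r₃ω₃e^{iθ₃}=r₄ω₄e^{iθ₄}.
Eliminating the other unknown: ω₃ = r₂ω₂ sin(θ₄−θ₂) / [r₃ sin(θ₃−θ₄)].
Numerator sine = +0.83292; denominator sine = +0.96174.
Result = 0.0114·31.21·(+0.83292) / (0.0242·(+0.96174)) = +12.732 rad/s; magnitude 12.732 rad/s.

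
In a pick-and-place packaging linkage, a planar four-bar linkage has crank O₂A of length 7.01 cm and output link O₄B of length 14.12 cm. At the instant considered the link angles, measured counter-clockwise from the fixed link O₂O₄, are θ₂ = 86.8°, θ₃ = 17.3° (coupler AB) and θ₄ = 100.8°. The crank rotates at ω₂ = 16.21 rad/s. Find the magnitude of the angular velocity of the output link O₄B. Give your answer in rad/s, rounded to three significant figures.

ω₂ = 16.21 rad/s
Differentiating the loop-closure r₂e^{iθ₂}+r₃e^{iθ₃}=r₁+r₄e^{iθ₄} gives r₂ω₂e^{iθ₂}+r₃ω₃e^{iθ₃}=r₄ω₄e^{iθ₄}.
Eliminating the other unknown: ω₄ = r₂ω₂ sin(θ₂−θ₃) / [r₄ sin(θ₄−θ₃)].
Numerator sine = +0.93667; denominator sine = +0.99357.
Result = 0.0701·16.21·(+0.93667) / (0.1412·(+0.99357)) = +7.5867 rad/s; magnitude 7.5867 rad/s.

7.59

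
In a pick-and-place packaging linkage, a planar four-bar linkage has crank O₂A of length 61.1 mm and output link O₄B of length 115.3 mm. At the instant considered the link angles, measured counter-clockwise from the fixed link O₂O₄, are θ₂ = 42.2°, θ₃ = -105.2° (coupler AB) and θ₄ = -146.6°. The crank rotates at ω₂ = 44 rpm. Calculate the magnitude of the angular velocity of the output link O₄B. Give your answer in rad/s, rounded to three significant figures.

ω₂ = 4.608 rad/s (from 44 rpm).
Differentiating the loop-closure r₂e^{iθ₂}+r₃e^{iθ₃}=r₁+r₄e^{iθ₄} gives r₂ω₂e^{iθ₂}+r₃ω₃e^{iθ₃}=r₄ω₄e^{iθ₄}.
Eliminating the other unknown: ω₄ = r₂ω₂ sin(θ₂−θ₃) / [r₄ sin(θ₄−θ₃)].
Numerator sine = +0.53877; denominator sine = -0.66131.
Result = 0.0611·4.608·(+0.53877) / (0.1153·(-0.66131)) = -1.9893 rad/s; magnitude 1.9893 rad/s.

1.99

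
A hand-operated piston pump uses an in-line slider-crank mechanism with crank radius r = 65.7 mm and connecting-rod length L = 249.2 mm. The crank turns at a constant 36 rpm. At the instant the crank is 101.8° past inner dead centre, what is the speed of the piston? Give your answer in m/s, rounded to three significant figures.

0.229

ω = 2π·36/60 = 3.77 rad/s
For an in-line slider-crank, x = r cosθ + √(L² − r² sin²θ), so v = −rω sinθ·[1 + r cosθ/√(L² − r² sin²θ)].
With r = 0.0657 m, L = 0.2492 m, θ = 101.8°: √(L² − r² sin²θ) = 0.24076 m.
v = −0.0657·3.77·0.97887·[1 + 0.0657·-0.20450/0.24076] = -0.22892 m/s.
|v| = 0.22892 m/s.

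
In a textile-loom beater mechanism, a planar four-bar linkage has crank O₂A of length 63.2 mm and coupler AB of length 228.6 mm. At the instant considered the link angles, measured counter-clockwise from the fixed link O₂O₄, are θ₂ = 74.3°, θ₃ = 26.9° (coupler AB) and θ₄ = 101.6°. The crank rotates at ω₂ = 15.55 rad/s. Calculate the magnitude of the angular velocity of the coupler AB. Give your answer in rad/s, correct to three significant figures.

2.04

ω₂ = 15.55 rad/s
Differentiating the loop-closure r₂e^{iθ₂}+r₃e^{iθ₃}=r₁+r₄e^{iθ₄} gives r₂ω₂e^{iθ₂}+r₃ω₃e^{iθ₃}=r₄ω₄e^{iθ₄}.
Eliminating the other unknown: ω₃ = r₂ω₂ sin(θ₄−θ₂) / [r₃ sin(θ₃−θ₄)].
Numerator sine = +0.45865; denominator sine = -0.96456.
Result = 0.0632·15.55·(+0.45865) / (0.2286·(-0.96456)) = -2.0442 rad/s; magnitude 2.0442 rad/s.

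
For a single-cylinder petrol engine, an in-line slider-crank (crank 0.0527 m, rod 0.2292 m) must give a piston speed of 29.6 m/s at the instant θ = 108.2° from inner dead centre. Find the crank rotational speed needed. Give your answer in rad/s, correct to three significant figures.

For an in-line slider-crank, |v_piston| = rω|sinθ|·[1 + r cosθ/√(L² − r² sin²θ)].
With r = 0.0527 m, L = 0.2292 m, θ = 108.2°: the bracketed kinematic factor |dx/dθ| = 0.046379 m.
ω = v/|dx/dθ| = 29.6/0.046379 = 638.22 rad/s.

638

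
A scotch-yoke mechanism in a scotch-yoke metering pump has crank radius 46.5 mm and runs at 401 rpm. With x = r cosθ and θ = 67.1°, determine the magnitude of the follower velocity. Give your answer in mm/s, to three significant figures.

1800

ω = 41.99 rad/s (from 401 rpm).
x = r cosθ ⇒ ẋ = −rω sinθ.
|v| = rω|sinθ| = 0.0465·41.99·|sin 67.1°| = 1.7988 m/s = 1798.8 mm/s.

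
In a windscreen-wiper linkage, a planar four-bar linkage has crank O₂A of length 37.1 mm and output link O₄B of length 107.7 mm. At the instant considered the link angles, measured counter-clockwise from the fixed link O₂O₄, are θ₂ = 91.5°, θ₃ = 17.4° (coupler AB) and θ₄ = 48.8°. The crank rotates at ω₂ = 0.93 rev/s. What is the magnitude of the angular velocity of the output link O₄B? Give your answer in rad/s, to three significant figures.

3.72

ω₂ = 5.843 rad/s (from 0.93 rev/s).
Differentiating the loop-closure r₂e^{iθ₂}+r₃e^{iθ₃}=r₁+r₄e^{iθ₄} gives r₂ω₂e^{iθ₂}+r₃ω₃e^{iθ₃}=r₄ω₄e^{iθ₄}.
Eliminating the other unknown: ω₄ = r₂ω₂ sin(θ₂−θ₃) / [r₄ sin(θ₄−θ₃)].
Numerator sine = +0.96174; denominator sine = +0.52101.
Result = 0.0371·5.843·(+0.96174) / (0.1077·(+0.52101)) = +3.7156 rad/s; magnitude 3.7156 rad/s.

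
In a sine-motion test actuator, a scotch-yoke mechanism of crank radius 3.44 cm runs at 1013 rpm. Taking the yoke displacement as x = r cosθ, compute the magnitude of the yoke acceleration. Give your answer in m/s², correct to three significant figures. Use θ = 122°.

ω = 106.1 rad/s (from 1013 rpm).
x = r cosθ ⇒ ẍ = −rω² cosθ (ω constant).
|a| = rω²|cosθ| = 0.0344·(106.1)²·|cos 122°| = 205.14 m/s².

205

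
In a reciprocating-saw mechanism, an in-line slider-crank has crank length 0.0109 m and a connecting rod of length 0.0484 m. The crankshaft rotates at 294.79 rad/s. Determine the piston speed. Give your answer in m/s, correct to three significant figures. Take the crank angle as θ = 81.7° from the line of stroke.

3.29

ω = 294.8 rad/s
For an in-line slider-crank, x = r cosθ + √(L² − r² sin²θ), so v = −rω sinθ·[1 + r cosθ/√(L² − r² sin²θ)].
With r = 0.0109 m, L = 0.0484 m, θ = 81.7°: √(L² − r² sin²θ) = 0.047183 m.
v = −0.0109·294.8·0.98953·[1 + 0.0109·0.14436/0.047183] = -3.2856 m/s.
|v| = 3.2856 m/s.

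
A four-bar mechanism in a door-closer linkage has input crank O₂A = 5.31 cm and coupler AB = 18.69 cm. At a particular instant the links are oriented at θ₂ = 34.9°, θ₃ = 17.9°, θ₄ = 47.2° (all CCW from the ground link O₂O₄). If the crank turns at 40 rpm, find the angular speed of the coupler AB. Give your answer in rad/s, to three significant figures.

ω₂ = 4.189 rad/s (from 40 rpm).
Differentiating the loop-closure r₂e^{iθ₂}+r₃e^{iθ₃}=r₁+r₄e^{iθ₄} gives r₂ω₂e^{iθ₂}+r₃ω₃e^{iθ₃}=r₄ω₄e^{iθ₄}.
Eliminating the other unknown: ω₃ = r₂ω₂ sin(θ₄−θ₂) / [r₃ sin(θ₃−θ₄)].
Numerator sine = +0.21303; denominator sine = -0.48938.
Result = 0.0531·4.189·(+0.21303) / (0.1869·(-0.48938)) = -0.51804 rad/s; magnitude 0.51804 rad/s.

0.518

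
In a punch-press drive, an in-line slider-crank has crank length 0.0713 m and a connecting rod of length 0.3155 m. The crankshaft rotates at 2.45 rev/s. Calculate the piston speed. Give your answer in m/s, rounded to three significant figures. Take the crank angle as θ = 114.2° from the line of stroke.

ω = 2π·2.45 = 15.39 rad/s
For an in-line slider-crank, x = r cosθ + √(L² − r² sin²θ), so v = −rω sinθ·[1 + r cosθ/√(L² − r² sin²θ)].
With r = 0.0713 m, L = 0.3155 m, θ = 114.2°: √(L² − r² sin²θ) = 0.30872 m.
v = −0.0713·15.39·0.91212·[1 + 0.0713·-0.40992/0.30872] = -0.90635 m/s.
|v| = 0.90635 m/s.

0.906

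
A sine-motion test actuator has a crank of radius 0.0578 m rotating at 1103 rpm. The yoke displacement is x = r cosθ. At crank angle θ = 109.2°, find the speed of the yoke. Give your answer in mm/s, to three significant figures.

ω = 115.5 rad/s (from 1103 rpm).
x = r cosθ ⇒ ẋ = −rω sinθ.
|v| = rω|sinθ| = 0.0578·115.5·|sin 109.2°| = 6.3049 m/s = 6304.9 mm/s.

6300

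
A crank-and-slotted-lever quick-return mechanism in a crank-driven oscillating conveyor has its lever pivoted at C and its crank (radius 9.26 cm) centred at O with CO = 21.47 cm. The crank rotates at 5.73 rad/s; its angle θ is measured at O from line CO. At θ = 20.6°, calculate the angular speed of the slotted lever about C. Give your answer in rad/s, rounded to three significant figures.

ω = 5.73 rad/s
Crank pin A relative to C: A = (d + r cosθ, r sinθ); lever angle φ = atan2(r sinθ, d + r cosθ).
Differentiating tanφ: φ̇ = rω(d cosθ + r)/(d² + r² + 2dr cosθ).
d² + r² + 2dr cosθ = |CA|² = 0.0918909 m²;  d cosθ + r = +0.29357 m.
|ω_lever| = |0.0926·5.73·+0.29357| / 0.0918909 = 1.6951 rad/s.

1.70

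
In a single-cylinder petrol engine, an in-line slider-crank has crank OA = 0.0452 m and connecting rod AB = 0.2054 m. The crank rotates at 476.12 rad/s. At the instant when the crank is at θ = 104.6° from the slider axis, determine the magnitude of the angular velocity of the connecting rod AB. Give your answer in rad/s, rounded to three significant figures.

27.0

ω = 476.1 rad/s
The rod makes angle φ with the slider axis where L sinφ = r sinθ; differentiating, L cosφ·φ̇ = r ω cosθ.
L cosφ = √(L² − r² sin²θ) = 0.20069 m.
|ω_rod| = r ω |cosθ| / √(L² − r² sin²θ) = 0.0452·476.1·0.25207/0.20069 = 27.03 rad/s.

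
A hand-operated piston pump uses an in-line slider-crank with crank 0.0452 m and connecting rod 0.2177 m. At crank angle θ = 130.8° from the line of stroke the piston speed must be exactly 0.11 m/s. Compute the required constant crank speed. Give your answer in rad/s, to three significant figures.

For an in-line slider-crank, |v_piston| = rω|sinθ|·[1 + r cosθ/√(L² − r² sin²θ)].
With r = 0.0452 m, L = 0.2177 m, θ = 130.8°: the bracketed kinematic factor |dx/dθ| = 0.029516 m.
ω = v/|dx/dθ| = 0.11/0.029516 = 3.7268 rad/s.

3.73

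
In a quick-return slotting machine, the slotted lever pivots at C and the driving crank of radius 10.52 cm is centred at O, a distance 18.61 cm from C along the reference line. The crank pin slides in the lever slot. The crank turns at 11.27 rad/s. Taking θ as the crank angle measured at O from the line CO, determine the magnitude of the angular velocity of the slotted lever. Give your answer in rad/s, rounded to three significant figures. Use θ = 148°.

ω = 11.27 rad/s
Crank pin A relative to C: A = (d + r cosθ, r sinθ); lever angle φ = atan2(r sinθ, d + r cosθ).
Differentiating tanφ: φ̇ = rω(d cosθ + r)/(d² + r² + 2dr cosθ).
d² + r² + 2dr cosθ = |CA|² = 0.0124946 m²;  d cosθ + r = -0.052622 m.
|ω_lever| = |0.1052·11.27·-0.052622| / 0.0124946 = 4.9933 rad/s.

4.99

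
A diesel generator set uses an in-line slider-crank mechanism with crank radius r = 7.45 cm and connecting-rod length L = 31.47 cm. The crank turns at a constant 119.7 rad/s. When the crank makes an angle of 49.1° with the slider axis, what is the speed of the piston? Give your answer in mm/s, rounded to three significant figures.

7800

ω = 119.7 rad/s
For an in-line slider-crank, x = r cosθ + √(L² − r² sin²θ), so v = −rω sinθ·[1 + r cosθ/√(L² − r² sin²θ)].
With r = 0.0745 m, L = 0.3147 m, θ = 49.1°: √(L² − r² sin²θ) = 0.30962 m.
v = −0.0745·119.7·0.75585·[1 + 0.0745·0.65474/0.30962] = -7.8023 m/s.
|v| = 7.8023 m/s = 7802.3 mm/s.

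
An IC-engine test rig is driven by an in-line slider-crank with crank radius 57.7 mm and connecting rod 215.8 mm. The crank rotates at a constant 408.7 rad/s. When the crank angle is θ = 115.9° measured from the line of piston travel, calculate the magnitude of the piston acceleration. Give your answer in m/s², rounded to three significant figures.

ω = 408.7 rad/s
x(θ) = r cosθ + √(L² − r² sin²θ); with ω constant, a = ω²·d²x/dθ².
d²x/dθ² = −r cosθ − r²(cos2θ)/√u − r⁴ sin²2θ/(4u^{3/2}),  u = L² − r² sin²θ = 0.0438756 m².
Substituting r = 0.0577 m, L = 0.2158 m, θ = 115.9°: d²x/dθ² = +0.034846 m.
a = ω²·d²x/dθ² = (408.7)²·(+0.034846) = +5820.6 m/s²;  |a| = 5820.6 m/s².

5820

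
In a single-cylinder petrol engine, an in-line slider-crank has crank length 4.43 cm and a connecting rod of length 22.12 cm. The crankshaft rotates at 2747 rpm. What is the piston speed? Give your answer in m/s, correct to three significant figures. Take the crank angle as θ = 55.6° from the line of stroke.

11.7

ω = 2π·2747/60 = 287.7 rad/s
For an in-line slider-crank, x = r cosθ + √(L² − r² sin²θ), so v = −rω sinθ·[1 + r cosθ/√(L² − r² sin²θ)].
With r = 0.0443 m, L = 0.2212 m, θ = 55.6°: √(L² − r² sin²θ) = 0.21816 m.
v = −0.0443·287.7·0.82511·[1 + 0.0443·0.56497/0.21816] = -11.721 m/s.
|v| = 11.721 m/s.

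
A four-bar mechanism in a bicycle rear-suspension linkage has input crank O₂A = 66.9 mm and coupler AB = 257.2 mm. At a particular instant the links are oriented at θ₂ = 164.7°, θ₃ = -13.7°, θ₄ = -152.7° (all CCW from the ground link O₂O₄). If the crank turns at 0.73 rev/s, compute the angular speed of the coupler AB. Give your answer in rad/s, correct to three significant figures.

ω₂ = 4.587 rad/s (from 0.73 rev/s).
Differentiating the loop-closure r₂e^{iθ₂}+r₃e^{iθ₃}=r₁+r₄e^{iθ₄} gives r₂ω₂e^{iθ₂}+r₃ω₃e^{iθ₃}=r₄ω₄e^{iθ₄}.
Eliminating the other unknown: ω₃ = r₂ω₂ sin(θ₄−θ₂) / [r₃ sin(θ₃−θ₄)].
Numerator sine = +0.67688; denominator sine = +0.65606.
Result = 0.0669·4.587·(+0.67688) / (0.2572·(+0.65606)) = +1.2309 rad/s; magnitude 1.2309 rad/s.

1.23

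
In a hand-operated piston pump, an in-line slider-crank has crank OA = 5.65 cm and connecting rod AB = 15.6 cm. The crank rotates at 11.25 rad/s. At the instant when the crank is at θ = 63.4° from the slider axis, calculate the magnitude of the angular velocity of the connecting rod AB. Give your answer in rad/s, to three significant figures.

1.93

ω = 11.25 rad/s
The rod makes angle φ with the slider axis where L sinφ = r sinθ; differentiating, L cosφ·φ̇ = r ω cosθ.
L cosφ = √(L² − r² sin²θ) = 0.14759 m.
|ω_rod| = r ω |cosθ| / √(L² − r² sin²θ) = 0.0565·11.25·0.44776/0.14759 = 1.9283 rad/s.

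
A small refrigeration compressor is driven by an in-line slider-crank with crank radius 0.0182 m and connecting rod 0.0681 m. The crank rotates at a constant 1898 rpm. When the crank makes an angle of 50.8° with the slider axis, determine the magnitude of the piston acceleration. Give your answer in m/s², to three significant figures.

ω = 2π·1898/60 = 198.8 rad/s
x(θ) = r cosθ + √(L² − r² sin²θ); with ω constant, a = ω²·d²x/dθ².
d²x/dθ² = −r cosθ − r²(cos2θ)/√u − r⁴ sin²2θ/(4u^{3/2}),  u = L² − r² sin²θ = 0.00443869 m².
Substituting r = 0.0182 m, L = 0.0681 m, θ = 50.8°: d²x/dθ² = -0.010592 m.
a = ω²·d²x/dθ² = (198.8)²·(-0.010592) = -418.44 m/s²;  |a| = 418.44 m/s².

418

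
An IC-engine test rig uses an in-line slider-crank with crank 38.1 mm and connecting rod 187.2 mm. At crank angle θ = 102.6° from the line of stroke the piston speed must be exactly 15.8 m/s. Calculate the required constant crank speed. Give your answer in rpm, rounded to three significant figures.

For an in-line slider-crank, |v_piston| = rω|sinθ|·[1 + r cosθ/√(L² − r² sin²θ)].
With r = 0.0381 m, L = 0.1872 m, θ = 102.6°: the bracketed kinematic factor |dx/dθ| = 0.035498 m.
ω = v/|dx/dθ| = 15.8/0.035498 = 445.09 rad/s.
N = 60ω/(2π) = 4250.3 rpm.

4250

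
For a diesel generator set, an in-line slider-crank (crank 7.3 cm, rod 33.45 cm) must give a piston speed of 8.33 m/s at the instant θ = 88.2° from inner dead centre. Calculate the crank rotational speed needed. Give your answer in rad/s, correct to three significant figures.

For an in-line slider-crank, |v_piston| = rω|sinθ|·[1 + r cosθ/√(L² − r² sin²θ)].
With r = 0.073 m, L = 0.3345 m, θ = 88.2°: the bracketed kinematic factor |dx/dθ| = 0.073476 m.
ω = v/|dx/dθ| = 8.33/0.073476 = 113.37 rad/s.

113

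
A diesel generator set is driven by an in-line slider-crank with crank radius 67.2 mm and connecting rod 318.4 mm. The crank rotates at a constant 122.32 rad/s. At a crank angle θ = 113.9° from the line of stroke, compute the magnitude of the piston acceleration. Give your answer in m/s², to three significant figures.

ω = 122.3 rad/s
x(θ) = r cosθ + √(L² − r² sin²θ); with ω constant, a = ω²·d²x/dθ².
d²x/dθ² = −r cosθ − r²(cos2θ)/√u − r⁴ sin²2θ/(4u^{3/2}),  u = L² − r² sin²θ = 0.0976039 m².
Substituting r = 0.0672 m, L = 0.3184 m, θ = 113.9°: d²x/dθ² = +0.036843 m.
a = ω²·d²x/dθ² = (122.3)²·(+0.036843) = +551.25 m/s²;  |a| = 551.25 m/s².

551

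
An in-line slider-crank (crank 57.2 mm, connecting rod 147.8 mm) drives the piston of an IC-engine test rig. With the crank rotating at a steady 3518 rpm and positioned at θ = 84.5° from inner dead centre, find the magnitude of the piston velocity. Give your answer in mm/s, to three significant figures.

21800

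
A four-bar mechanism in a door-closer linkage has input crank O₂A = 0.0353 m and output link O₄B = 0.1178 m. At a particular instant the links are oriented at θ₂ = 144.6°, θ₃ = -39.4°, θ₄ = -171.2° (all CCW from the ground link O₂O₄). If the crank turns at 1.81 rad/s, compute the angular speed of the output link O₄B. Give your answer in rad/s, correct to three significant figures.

ω₂ = 1.81 rad/s
Differentiating the loop-closure r₂e^{iθ₂}+r₃e^{iθ₃}=r₁+r₄e^{iθ₄} gives r₂ω₂e^{iθ₂}+r₃ω₃e^{iθ₃}=r₄ω₄e^{iθ₄}.
Eliminating the other unknown: ω₄ = r₂ω₂ sin(θ₂−θ₃) / [r₄ sin(θ₄−θ₃)].
Numerator sine = -0.06976; denominator sine = -0.74548.
Result = 0.0353·1.81·(-0.06976) / (0.1178·(-0.74548)) = +0.050753 rad/s; magnitude 0.050753 rad/s.

0.0508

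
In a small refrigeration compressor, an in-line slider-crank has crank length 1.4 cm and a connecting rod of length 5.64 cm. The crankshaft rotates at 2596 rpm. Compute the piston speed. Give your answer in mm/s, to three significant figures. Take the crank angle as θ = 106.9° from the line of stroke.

3370

ω = 2π·2596/60 = 271.9 rad/s
For an in-line slider-crank, x = r cosθ + √(L² − r² sin²θ), so v = −rω sinθ·[1 + r cosθ/√(L² − r² sin²θ)].
With r = 0.014 m, L = 0.0564 m, θ = 106.9°: √(L² − r² sin²θ) = 0.054786 m.
v = −0.014·271.9·0.95681·[1 + 0.014·-0.29070/0.054786] = -3.3711 m/s.
|v| = 3.3711 m/s = 3371.1 mm/s.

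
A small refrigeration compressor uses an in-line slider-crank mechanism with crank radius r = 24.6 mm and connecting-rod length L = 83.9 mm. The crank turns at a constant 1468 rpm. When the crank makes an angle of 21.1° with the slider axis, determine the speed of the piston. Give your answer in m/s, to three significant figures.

1.74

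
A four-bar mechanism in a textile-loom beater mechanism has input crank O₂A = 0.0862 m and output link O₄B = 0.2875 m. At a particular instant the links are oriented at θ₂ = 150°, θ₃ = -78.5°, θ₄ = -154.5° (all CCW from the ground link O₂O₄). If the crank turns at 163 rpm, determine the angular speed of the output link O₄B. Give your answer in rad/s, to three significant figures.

3.95

ω₂ = 17.07 rad/s (from 163 rpm).
Differentiating the loop-closure r₂e^{iθ₂}+r₃e^{iθ₃}=r₁+r₄e^{iθ₄} gives r₂ω₂e^{iθ₂}+r₃ω₃e^{iθ₃}=r₄ω₄e^{iθ₄}.
Eliminating the other unknown: ω₄ = r₂ω₂ sin(θ₂−θ₃) / [r₄ sin(θ₄−θ₃)].
Numerator sine = -0.74896; denominator sine = -0.97030.
Result = 0.0862·17.07·(-0.74896) / (0.2875·(-0.97030)) = +3.9504 rad/s; magnitude 3.9504 rad/s.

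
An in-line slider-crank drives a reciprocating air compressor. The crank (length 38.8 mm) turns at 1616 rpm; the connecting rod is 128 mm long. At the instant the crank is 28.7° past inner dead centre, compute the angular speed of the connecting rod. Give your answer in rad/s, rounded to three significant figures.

ω = 169.2 rad/s (converted from 1616 rpm).
The rod makes angle φ with the slider axis where L sinφ = r sinθ; differentiating, L cosφ·φ̇ = r ω cosθ.
L cosφ = √(L² − r² sin²θ) = 0.12664 m.
|ω_rod| = r ω |cosθ| / √(L² − r² sin²θ) = 0.0388·169.2·0.87715/0.12664 = 45.479 rad/s.

45.5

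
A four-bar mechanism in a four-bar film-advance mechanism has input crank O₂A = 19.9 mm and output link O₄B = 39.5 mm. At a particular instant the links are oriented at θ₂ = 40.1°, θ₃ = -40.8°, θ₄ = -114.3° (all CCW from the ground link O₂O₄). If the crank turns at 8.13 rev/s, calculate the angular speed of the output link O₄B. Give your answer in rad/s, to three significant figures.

ω₂ = 51.08 rad/s (from 8.13 rev/s).
Differentiating the loop-closure r₂e^{iθ₂}+r₃e^{iθ₃}=r₁+r₄e^{iθ₄} gives r₂ω₂e^{iθ₂}+r₃ω₃e^{iθ₃}=r₄ω₄e^{iθ₄}.
Eliminating the other unknown: ω₄ = r₂ω₂ sin(θ₂−θ₃) / [r₄ sin(θ₄−θ₃)].
Numerator sine = +0.98741; denominator sine = -0.95882.
Result = 0.0199·51.08·(+0.98741) / (0.0395·(-0.95882)) = -26.503 rad/s; magnitude 26.503 rad/s.

26.5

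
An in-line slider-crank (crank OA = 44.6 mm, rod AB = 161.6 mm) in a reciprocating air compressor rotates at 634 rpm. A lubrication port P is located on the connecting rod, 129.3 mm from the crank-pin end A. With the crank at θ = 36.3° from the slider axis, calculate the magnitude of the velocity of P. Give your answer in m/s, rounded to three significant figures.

2.12

ω = 66.39 rad/s.  Crank-pin speed |V_A| = rω = 2.9611 m/s, perpendicular to OA.
Rod angle: sinφ = −(r/L) sinθ ⇒ φ = -9.404°; ω_rod = −rω cosθ/√(L²−r²sin²θ) = -14.969 rad/s.
V_P = V_A + ω_rod × AP, with AP = 0.1293 m along the rod.
Components: V_Px = −rω sinθ − a·ω_rod·sinφ = -2.0692 m/s;  V_Py = rω cosθ + a·ω_rod·cosφ = +0.47699 m/s.
|V_P| = √(V_Px² + V_Py²) = 2.1235 m/s.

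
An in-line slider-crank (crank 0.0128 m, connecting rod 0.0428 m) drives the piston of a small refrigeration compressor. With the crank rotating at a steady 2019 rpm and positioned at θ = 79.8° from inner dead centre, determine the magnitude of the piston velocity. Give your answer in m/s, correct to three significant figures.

ω = 2π·2019/60 = 211.4 rad/s
For an in-line slider-crank, x = r cosθ + √(L² − r² sin²θ), so v = −rω sinθ·[1 + r cosθ/√(L² − r² sin²θ)].
With r = 0.0128 m, L = 0.0428 m, θ = 79.8°: √(L² − r² sin²θ) = 0.040904 m.
v = −0.0128·211.4·0.98420·[1 + 0.0128·0.17708/0.040904] = -2.8111 m/s.
|v| = 2.8111 m/s.

2.81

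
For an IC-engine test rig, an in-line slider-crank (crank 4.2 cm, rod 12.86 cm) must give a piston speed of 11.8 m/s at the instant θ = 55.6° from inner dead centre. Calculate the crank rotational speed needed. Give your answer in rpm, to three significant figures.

For an in-line slider-crank, |v_piston| = rω|sinθ|·[1 + r cosθ/√(L² − r² sin²θ)].
With r = 0.042 m, L = 0.1286 m, θ = 55.6°: the bracketed kinematic factor |dx/dθ| = 0.041295 m.
ω = v/|dx/dθ| = 11.8/0.041295 = 285.75 rad/s.
N = 60ω/(2π) = 2728.7 rpm.

2730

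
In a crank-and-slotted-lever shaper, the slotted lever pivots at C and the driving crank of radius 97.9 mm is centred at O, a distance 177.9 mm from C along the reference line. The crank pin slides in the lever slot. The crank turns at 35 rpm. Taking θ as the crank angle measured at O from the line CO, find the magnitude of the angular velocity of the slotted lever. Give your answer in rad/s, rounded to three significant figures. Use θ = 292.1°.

ω = 3.665 rad/s (from 35 rpm).
Crank pin A relative to C: A = (d + r cosθ, r sinθ); lever angle φ = atan2(r sinθ, d + r cosθ).
Differentiating tanφ: φ̇ = rω(d cosθ + r)/(d² + r² + 2dr cosθ).
d² + r² + 2dr cosθ = |CA|² = 0.0543378 m²;  d cosθ + r = +0.16483 m.
|ω_lever| = |0.0979·3.665·+0.16483| / 0.0543378 = 1.0885 rad/s.

1.09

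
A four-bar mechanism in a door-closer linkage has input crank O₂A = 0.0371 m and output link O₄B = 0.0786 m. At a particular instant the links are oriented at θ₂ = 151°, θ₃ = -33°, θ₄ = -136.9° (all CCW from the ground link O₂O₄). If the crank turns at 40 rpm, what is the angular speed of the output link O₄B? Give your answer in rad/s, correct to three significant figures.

ω₂ = 4.189 rad/s (from 40 rpm).
Differentiating the loop-closure r₂e^{iθ₂}+r₃e^{iθ₃}=r₁+r₄e^{iθ₄} gives r₂ω₂e^{iθ₂}+r₃ω₃e^{iθ₃}=r₄ω₄e^{iθ₄}.
Eliminating the other unknown: ω₄ = r₂ω₂ sin(θ₂−θ₃) / [r₄ sin(θ₄−θ₃)].
Numerator sine = -0.06976; denominator sine = -0.97072.
Result = 0.0371·4.189·(-0.06976) / (0.0786·(-0.97072)) = +0.14208 rad/s; magnitude 0.14208 rad/s.

0.142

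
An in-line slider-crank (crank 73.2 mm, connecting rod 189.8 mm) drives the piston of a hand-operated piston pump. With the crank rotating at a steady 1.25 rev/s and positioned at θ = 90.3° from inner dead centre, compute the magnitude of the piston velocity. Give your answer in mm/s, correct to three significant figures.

574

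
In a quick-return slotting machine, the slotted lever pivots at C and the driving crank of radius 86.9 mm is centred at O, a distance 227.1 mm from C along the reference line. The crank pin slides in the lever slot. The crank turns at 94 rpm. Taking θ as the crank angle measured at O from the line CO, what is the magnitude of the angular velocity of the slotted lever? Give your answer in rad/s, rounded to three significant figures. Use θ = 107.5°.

0.337

ω = 9.844 rad/s (from 94 rpm).
Crank pin A relative to C: A = (d + r cosθ, r sinθ); lever angle φ = atan2(r sinθ, d + r cosθ).
Differentiating tanφ: φ̇ = rω(d cosθ + r)/(d² + r² + 2dr cosθ).
d² + r² + 2dr cosθ = |CA|² = 0.0472572 m²;  d cosθ + r = +0.01861 m.
|ω_lever| = |0.0869·9.844·+0.01861| / 0.0472572 = 0.33686 rad/s.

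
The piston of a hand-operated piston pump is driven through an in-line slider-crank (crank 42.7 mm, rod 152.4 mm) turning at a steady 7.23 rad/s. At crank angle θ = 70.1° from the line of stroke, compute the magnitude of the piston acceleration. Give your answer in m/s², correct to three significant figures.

0.267

ω = 7.23 rad/s
x(θ) = r cosθ + √(L² − r² sin²θ); with ω constant, a = ω²·d²x/dθ².
d²x/dθ² = −r cosθ − r²(cos2θ)/√u − r⁴ sin²2θ/(4u^{3/2}),  u = L² − r² sin²θ = 0.0216137 m².
Substituting r = 0.0427 m, L = 0.1524 m, θ = 70.1°: d²x/dθ² = -0.0051131 m.
a = ω²·d²x/dθ² = (7.23)²·(-0.0051131) = -0.26728 m/s²;  |a| = 0.26728 m/s².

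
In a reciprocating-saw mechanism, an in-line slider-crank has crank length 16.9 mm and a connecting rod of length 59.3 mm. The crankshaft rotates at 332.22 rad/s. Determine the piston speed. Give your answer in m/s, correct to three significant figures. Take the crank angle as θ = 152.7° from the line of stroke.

ω = 332.2 rad/s
For an in-line slider-crank, x = r cosθ + √(L² − r² sin²θ), so v = −rω sinθ·[1 + r cosθ/√(L² − r² sin²θ)].
With r = 0.0169 m, L = 0.0593 m, θ = 152.7°: √(L² − r² sin²θ) = 0.058791 m.
v = −0.0169·332.2·0.45865·[1 + 0.0169·-0.88862/0.058791] = -1.9173 m/s.
|v| = 1.9173 m/s.

1.92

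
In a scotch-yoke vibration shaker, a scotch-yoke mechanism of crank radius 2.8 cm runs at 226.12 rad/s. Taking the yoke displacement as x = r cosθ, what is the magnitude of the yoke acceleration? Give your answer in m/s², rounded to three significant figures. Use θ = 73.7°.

ω = 226.1 rad/s
x = r cosθ ⇒ ẍ = −rω² cosθ (ω constant).
|a| = rω²|cosθ| = 0.028·(226.1)²·|cos 73.7°| = 401.82 m/s².

402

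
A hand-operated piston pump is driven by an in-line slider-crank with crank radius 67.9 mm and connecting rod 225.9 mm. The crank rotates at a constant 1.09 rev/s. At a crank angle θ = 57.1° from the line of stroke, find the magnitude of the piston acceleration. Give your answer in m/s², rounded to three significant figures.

1.34

ω = 2π·1.09 = 6.849 rad/s
x(θ) = r cosθ + √(L² − r² sin²θ); with ω constant, a = ω²·d²x/dθ².
d²x/dθ² = −r cosθ − r²(cos2θ)/√u − r⁴ sin²2θ/(4u^{3/2}),  u = L² − r² sin²θ = 0.0477806 m².
Substituting r = 0.0679 m, L = 0.2259 m, θ = 57.1°: d²x/dθ² = -0.028659 m.
a = ω²·d²x/dθ² = (6.849)²·(-0.028659) = -1.3442 m/s²;  |a| = 1.3442 m/s².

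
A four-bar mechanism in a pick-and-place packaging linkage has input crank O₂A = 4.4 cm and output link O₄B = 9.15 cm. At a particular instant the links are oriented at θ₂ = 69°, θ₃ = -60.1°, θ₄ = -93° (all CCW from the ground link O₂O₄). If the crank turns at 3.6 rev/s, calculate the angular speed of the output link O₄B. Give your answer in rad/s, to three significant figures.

15.5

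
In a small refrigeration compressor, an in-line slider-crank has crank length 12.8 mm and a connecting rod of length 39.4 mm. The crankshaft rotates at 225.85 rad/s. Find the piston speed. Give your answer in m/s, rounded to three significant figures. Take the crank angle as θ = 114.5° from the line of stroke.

2.26

ω = 225.8 rad/s
For an in-line slider-crank, x = r cosθ + √(L² − r² sin²θ), so v = −rω sinθ·[1 + r cosθ/√(L² − r² sin²θ)].
With r = 0.0128 m, L = 0.0394 m, θ = 114.5°: √(L² − r² sin²θ) = 0.037639 m.
v = −0.0128·225.8·0.90996·[1 + 0.0128·-0.41469/0.037639] = -2.2596 m/s.
|v| = 2.2596 m/s.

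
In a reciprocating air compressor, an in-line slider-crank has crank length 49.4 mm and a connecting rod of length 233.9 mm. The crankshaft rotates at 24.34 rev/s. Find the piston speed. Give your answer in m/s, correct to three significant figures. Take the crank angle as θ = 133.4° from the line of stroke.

4.68

ω = 2π·24.3 = 152.9 rad/s
For an in-line slider-crank, x = r cosθ + √(L² − r² sin²θ), so v = −rω sinθ·[1 + r cosθ/√(L² − r² sin²θ)].
With r = 0.0494 m, L = 0.2339 m, θ = 133.4°: √(L² − r² sin²θ) = 0.23113 m.
v = −0.0494·152.9·0.72657·[1 + 0.0494·-0.68709/0.23113] = -4.6831 m/s.
|v| = 4.6831 m/s.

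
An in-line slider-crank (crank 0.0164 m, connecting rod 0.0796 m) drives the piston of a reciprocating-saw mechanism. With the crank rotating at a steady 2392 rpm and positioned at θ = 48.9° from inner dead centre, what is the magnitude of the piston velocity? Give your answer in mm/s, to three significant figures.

ω = 2π·2392/60 = 250.5 rad/s
For an in-line slider-crank, x = r cosθ + √(L² − r² sin²θ), so v = −rω sinθ·[1 + r cosθ/√(L² − r² sin²θ)].
With r = 0.0164 m, L = 0.0796 m, θ = 48.9°: √(L² − r² sin²θ) = 0.078635 m.
v = −0.0164·250.5·0.75356·[1 + 0.0164·0.65738/0.078635] = -3.5201 m/s.
|v| = 3.5201 m/s = 3520.1 mm/s.

3520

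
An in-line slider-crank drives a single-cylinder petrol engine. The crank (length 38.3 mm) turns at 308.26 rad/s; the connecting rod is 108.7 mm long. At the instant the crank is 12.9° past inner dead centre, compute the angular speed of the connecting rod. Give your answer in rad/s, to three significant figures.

ω = 308.3 rad/s
The rod makes angle φ with the slider axis where L sinφ = r sinθ; differentiating, L cosφ·φ̇ = r ω cosθ.
L cosφ = √(L² − r² sin²θ) = 0.10836 m.
|ω_rod| = r ω |cosθ| / √(L² − r² sin²θ) = 0.0383·308.3·0.97476/0.10836 = 106.2 rad/s.

106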